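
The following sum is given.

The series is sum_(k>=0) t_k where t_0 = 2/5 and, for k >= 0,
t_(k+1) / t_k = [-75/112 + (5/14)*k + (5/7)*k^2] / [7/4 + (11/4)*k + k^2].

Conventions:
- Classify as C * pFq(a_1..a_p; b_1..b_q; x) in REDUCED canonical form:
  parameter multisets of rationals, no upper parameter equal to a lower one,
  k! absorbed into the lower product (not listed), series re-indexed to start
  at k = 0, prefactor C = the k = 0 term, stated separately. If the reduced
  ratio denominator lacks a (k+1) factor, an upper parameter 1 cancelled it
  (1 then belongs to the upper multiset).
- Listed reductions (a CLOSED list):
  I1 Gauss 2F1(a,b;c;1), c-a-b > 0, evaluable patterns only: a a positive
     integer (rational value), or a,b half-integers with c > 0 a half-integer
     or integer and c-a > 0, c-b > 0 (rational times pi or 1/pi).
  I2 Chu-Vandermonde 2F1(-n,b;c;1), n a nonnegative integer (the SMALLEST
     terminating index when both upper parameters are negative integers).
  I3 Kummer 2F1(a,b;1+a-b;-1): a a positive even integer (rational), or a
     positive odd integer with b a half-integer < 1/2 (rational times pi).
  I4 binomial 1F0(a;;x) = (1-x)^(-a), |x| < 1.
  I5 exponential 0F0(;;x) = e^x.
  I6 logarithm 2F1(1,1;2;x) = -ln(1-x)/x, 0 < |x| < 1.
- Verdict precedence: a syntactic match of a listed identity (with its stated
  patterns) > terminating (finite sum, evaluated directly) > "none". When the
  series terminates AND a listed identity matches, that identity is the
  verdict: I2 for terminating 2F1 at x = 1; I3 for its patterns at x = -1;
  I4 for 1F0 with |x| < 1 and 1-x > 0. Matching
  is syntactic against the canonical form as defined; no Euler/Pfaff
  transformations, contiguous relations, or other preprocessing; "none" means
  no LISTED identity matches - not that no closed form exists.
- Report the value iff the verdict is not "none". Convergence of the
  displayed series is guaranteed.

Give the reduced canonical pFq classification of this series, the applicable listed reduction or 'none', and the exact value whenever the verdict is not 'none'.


The series (x = 5/7) is 2F1: upper {-3/4, 5/4}, lower {7/4}, prefactor 2/5. Verdict: none. A 2F1 with upper {-3/4, 5/4} fits none of I1-I6 at x = 5/7; the sum runs forever.

First insight: with t_0 = 2/5, roots of the ratio polynomials (C = 2/5, x = 5/7) are the negated parameters.
Term ratio: r(k) = (5/7) * (k-3/4) (k+5/4) / [(k+7/4) (k+1)] ; factor over Q: parameters, x = (5/7), and C = 2/5.


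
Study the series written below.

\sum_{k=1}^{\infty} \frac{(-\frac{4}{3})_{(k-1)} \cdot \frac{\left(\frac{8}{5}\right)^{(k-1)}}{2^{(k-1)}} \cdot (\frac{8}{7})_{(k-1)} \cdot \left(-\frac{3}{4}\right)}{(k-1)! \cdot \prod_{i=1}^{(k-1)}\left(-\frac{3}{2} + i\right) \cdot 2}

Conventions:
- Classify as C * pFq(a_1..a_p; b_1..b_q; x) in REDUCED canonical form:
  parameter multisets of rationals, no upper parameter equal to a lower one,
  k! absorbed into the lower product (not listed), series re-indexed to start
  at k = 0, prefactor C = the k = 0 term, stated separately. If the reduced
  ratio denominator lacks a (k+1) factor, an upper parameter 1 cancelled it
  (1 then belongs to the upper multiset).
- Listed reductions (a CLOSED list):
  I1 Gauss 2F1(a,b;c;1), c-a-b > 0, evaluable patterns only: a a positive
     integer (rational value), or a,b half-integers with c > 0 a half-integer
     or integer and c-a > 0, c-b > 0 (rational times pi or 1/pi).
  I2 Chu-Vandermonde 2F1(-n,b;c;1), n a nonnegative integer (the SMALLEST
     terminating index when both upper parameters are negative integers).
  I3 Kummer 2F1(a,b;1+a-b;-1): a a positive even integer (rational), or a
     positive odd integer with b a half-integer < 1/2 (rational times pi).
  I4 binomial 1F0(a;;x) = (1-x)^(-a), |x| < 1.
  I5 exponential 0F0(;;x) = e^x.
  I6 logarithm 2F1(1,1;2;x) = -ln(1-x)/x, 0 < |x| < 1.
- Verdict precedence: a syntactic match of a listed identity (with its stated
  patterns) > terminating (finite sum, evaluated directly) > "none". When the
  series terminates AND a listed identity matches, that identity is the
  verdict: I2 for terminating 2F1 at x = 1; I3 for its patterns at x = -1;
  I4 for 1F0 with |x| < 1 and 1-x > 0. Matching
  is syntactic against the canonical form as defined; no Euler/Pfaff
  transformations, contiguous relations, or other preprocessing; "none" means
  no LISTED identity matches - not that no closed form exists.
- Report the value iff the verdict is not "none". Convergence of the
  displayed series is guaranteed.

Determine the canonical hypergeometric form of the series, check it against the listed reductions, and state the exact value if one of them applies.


Reduced: x = \frac{4}{5}, 2F1, upper = {-\frac{4}{3}, \frac{8}{7}}, lower = {-\frac{1}{2}}, C = -\frac{3}{8}. Verdict: none. A 2F1 with upper {-\frac{4}{3}, \frac{8}{7}} fits none of I1-I6 at x = \frac{4}{5}; the sum runs forever.

First insight: t_0 = -\frac{3}{8} here, and the lower running product (C = -3/8, x = 4/5) is a rising factorial.
Ratio: r(k) = \frac{4}{5} * (k-\frac{4}{3}) (k+\frac{8}{7}) / [(k-\frac{1}{2}) (k+1)] ; factor over Q: parameters, x = \frac{4}{5}, and C = -\frac{3}{8}.


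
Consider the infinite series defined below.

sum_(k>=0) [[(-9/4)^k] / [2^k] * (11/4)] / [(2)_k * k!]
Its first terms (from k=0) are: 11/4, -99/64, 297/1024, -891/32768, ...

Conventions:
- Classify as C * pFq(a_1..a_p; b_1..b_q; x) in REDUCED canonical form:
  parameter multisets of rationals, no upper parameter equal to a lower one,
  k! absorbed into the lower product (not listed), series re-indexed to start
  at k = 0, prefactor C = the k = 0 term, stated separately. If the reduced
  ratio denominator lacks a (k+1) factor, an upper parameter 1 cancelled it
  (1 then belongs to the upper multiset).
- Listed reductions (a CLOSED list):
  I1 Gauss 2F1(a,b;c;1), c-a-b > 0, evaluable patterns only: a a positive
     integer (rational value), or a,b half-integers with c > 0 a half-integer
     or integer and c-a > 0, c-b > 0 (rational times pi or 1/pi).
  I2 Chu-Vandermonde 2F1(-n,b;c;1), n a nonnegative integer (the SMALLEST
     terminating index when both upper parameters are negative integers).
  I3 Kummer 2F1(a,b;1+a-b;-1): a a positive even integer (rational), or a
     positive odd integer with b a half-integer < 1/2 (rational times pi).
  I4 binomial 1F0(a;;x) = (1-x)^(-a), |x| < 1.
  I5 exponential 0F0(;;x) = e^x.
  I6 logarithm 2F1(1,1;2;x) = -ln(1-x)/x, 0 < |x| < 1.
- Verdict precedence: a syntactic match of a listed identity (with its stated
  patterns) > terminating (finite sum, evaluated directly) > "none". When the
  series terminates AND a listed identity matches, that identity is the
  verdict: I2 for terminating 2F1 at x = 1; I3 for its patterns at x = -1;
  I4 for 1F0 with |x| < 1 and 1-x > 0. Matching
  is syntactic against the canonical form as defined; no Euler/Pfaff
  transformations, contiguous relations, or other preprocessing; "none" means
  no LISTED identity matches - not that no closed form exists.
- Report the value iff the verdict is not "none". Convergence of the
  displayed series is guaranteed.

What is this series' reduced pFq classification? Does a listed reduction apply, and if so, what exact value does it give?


Canonical form: C = 11/4 times 0F1 with upper {-}, lower {2}, x = -9/8. Verdict: none. A 0F1 with upper {-} fits none of I1-I6 at x = -9/8; the sum runs forever.

Key observation: t_0 being 11/4, the two k-th powers (prefactor 11/4) combine into one argument.
Step ratio: r(k) = (-9/8) * 1 / [(k+2) (k+1)] - rational in k. x = (-9/8); t_0 = 11/4; negate the roots.


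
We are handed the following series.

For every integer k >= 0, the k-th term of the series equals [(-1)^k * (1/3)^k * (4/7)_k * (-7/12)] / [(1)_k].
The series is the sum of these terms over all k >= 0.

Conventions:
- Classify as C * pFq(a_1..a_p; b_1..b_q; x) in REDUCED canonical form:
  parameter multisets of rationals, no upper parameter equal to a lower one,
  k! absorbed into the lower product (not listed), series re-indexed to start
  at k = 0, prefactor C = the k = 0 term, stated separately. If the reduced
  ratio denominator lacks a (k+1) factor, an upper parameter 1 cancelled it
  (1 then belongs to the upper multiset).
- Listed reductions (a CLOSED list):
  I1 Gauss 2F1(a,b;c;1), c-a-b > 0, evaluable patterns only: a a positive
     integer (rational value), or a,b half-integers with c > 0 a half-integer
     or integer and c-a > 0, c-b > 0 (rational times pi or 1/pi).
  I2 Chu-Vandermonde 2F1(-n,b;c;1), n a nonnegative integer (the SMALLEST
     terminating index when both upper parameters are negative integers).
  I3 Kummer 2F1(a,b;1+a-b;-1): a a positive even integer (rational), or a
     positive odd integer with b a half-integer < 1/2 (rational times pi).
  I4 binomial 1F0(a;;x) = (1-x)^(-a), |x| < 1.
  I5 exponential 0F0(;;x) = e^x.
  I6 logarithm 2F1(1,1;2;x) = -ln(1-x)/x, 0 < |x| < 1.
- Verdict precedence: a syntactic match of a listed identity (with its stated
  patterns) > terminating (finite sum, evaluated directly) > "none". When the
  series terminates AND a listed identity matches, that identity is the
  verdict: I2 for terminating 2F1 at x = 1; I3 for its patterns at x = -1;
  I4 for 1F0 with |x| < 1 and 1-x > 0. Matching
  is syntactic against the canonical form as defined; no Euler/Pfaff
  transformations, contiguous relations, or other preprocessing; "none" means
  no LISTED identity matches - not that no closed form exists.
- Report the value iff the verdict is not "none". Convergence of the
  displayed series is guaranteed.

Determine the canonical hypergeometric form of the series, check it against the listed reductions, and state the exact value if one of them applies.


Structural cue: with t_0 = -7/12, (1)_k (C = -7/12, x = -1/3) is k! itself.
Adjacent-term ratio: r(k) = (-1/3) * (k+4/7) / [(k+1)] - rational in k, leading ratio (-1/3); with t_0 = -7/12, classification follows.

With C = -7/12: the canonical form is 1F0(4/7; -; -1/3). Verdict: this is the I4 binomial reduction (the 1F0 binomial series: exponent -4/7, x = -1/3). Exact value: (-7/12) * (4/3)^(-4/7).


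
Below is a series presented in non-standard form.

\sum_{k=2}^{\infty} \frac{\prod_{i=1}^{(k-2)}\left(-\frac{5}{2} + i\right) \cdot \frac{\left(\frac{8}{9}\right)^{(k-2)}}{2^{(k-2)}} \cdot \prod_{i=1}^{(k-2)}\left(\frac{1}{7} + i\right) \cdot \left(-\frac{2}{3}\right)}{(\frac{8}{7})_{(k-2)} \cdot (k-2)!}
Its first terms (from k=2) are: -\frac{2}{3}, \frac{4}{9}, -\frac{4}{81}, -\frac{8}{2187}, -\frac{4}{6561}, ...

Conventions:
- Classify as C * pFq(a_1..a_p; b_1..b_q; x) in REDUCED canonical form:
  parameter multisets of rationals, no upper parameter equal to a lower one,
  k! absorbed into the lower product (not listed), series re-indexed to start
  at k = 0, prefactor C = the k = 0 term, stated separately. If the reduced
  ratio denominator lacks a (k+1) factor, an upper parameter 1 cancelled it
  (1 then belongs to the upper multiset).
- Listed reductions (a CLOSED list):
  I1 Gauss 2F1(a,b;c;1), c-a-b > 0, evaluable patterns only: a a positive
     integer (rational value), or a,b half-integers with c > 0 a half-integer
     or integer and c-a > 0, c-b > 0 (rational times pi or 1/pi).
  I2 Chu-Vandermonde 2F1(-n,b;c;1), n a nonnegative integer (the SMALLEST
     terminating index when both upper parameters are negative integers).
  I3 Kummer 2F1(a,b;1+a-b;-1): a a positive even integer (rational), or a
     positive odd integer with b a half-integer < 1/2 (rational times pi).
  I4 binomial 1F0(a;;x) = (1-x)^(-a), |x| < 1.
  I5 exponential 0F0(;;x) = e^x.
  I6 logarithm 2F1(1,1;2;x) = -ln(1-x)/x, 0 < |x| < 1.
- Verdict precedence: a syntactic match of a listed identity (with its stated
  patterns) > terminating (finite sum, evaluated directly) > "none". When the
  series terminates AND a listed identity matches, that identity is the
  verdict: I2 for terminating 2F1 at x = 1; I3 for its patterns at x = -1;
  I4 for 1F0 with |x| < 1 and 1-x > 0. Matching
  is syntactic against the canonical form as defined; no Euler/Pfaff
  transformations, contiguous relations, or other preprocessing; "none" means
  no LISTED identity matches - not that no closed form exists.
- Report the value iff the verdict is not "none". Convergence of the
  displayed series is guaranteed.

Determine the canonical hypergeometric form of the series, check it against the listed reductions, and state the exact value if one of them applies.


Prefactor -\frac{2}{3}, argument \frac{4}{9}: 1F0 with upper {-\frac{3}{2}} over lower {-}. Verdict: the binomial series (I4) fires (the 1F0 binomial series: exponent 3/2, x = \frac{4}{9}). Hence: \left(-\frac{2}{3}\right) \cdot \left(\frac{5}{9}\right)^{\frac{3}{2}}.

Structural cue: t_0 = -\frac{2}{3} here, and the running product (C = -2/3) telescopes to a rising factorial.
Term ratio: r(k) = \frac{4}{9} * (k-\frac{3}{2}) / [(k+1)] ; factor over Q: parameters, x = \frac{4}{9}, and C = -\frac{2}{3}.


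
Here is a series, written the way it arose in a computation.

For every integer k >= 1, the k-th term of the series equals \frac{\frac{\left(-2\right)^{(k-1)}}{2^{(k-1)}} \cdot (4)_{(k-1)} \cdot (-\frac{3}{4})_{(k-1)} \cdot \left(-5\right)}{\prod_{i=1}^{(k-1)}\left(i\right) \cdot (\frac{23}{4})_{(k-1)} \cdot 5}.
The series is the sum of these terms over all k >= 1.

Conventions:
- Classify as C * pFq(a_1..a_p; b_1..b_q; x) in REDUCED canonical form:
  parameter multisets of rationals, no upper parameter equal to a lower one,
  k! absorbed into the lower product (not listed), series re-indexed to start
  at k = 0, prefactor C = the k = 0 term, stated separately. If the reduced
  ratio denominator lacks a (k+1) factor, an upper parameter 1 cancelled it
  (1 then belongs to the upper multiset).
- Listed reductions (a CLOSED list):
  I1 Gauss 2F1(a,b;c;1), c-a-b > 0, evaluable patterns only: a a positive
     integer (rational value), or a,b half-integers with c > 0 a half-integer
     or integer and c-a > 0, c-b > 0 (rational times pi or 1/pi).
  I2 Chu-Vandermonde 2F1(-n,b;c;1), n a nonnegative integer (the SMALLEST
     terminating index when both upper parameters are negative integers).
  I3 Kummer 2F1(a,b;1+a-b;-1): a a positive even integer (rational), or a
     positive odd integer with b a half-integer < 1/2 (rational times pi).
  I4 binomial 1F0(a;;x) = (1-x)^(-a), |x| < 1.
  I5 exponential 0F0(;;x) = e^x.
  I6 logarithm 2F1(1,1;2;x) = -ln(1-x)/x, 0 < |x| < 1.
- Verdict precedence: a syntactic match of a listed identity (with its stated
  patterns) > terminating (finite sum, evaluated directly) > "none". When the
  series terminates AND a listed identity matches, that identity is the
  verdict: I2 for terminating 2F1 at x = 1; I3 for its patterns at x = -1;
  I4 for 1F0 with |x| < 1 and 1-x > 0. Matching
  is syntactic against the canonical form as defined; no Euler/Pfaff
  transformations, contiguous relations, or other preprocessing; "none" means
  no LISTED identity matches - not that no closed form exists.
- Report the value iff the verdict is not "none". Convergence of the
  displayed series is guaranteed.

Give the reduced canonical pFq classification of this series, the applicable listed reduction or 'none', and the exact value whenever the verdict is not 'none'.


Reduced: x = -1, 2F1, upper = {-\frac{3}{4}, 4}, lower = {\frac{23}{4}}, C = -1. Verdict: this is the Kummer evaluation I3 (x = -1; c = \frac{23}{4} equals 1+a-b for upper {-\frac{3}{4}, 4}: listed pattern). Sum: -\frac{95}{64}.

First insight: with t_0 = -1, the two k-th powers (prefactor -1) combine into one argument.
Adjacent-term ratio: r(k) = -1 * (k-\frac{3}{4}) (k+4) / [(k+\frac{23}{4}) (k+1)] ; factor over Q: parameters, x = -1, and C = -1.


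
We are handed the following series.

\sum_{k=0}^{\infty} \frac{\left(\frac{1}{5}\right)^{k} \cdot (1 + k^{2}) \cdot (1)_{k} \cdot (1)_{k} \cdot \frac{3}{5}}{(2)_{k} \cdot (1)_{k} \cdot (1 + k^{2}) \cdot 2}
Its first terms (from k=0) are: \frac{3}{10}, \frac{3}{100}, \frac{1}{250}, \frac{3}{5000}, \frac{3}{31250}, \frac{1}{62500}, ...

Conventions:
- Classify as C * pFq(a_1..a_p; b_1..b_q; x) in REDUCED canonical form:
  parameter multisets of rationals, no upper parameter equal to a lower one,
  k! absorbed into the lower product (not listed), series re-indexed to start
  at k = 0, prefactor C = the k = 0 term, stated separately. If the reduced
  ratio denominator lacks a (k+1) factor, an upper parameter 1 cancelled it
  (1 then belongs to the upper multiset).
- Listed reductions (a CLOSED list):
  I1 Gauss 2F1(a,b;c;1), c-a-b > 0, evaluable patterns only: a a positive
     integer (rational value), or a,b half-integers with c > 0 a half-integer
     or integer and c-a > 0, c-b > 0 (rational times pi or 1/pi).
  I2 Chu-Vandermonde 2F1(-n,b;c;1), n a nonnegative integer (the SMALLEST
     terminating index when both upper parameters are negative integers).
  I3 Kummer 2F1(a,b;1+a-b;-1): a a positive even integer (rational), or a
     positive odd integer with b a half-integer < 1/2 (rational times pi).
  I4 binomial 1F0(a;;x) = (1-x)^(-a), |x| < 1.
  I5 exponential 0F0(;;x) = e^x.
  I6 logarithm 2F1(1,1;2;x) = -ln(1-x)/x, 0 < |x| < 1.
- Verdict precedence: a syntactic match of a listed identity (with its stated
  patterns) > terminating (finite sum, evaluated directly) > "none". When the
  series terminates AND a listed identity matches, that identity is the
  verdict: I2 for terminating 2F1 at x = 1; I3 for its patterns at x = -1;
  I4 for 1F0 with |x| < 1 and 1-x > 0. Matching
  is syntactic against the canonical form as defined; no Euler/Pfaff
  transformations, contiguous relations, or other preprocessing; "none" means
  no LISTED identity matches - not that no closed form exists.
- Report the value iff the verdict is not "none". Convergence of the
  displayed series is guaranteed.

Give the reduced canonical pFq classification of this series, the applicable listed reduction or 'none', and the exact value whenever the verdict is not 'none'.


This is \frac{3}{10} * 2F1(1, 1; 2; \frac{1}{5}) in reduced canonical form. Verdict at x = \frac{1}{5}: the logarithmic series (I6) matches (the logarithm: parameters (1,1;2), x = \frac{1}{5}). Sum: \left(-\frac{3}{2}\right) \cdot \ln\left(\frac{4}{5}\right).

Structural cue: t_0 being \frac{3}{10}, k^2 + 1 divides numerator and denominator alike; prefactor 3/10 after cancelling.
Term ratio: r(k) = \frac{1}{5} * (k+1) (k+1) / [(k+2) (k+1)] - poly over poly, x = \frac{1}{5} from leading terms; C = \frac{3}{10} at k = 0.


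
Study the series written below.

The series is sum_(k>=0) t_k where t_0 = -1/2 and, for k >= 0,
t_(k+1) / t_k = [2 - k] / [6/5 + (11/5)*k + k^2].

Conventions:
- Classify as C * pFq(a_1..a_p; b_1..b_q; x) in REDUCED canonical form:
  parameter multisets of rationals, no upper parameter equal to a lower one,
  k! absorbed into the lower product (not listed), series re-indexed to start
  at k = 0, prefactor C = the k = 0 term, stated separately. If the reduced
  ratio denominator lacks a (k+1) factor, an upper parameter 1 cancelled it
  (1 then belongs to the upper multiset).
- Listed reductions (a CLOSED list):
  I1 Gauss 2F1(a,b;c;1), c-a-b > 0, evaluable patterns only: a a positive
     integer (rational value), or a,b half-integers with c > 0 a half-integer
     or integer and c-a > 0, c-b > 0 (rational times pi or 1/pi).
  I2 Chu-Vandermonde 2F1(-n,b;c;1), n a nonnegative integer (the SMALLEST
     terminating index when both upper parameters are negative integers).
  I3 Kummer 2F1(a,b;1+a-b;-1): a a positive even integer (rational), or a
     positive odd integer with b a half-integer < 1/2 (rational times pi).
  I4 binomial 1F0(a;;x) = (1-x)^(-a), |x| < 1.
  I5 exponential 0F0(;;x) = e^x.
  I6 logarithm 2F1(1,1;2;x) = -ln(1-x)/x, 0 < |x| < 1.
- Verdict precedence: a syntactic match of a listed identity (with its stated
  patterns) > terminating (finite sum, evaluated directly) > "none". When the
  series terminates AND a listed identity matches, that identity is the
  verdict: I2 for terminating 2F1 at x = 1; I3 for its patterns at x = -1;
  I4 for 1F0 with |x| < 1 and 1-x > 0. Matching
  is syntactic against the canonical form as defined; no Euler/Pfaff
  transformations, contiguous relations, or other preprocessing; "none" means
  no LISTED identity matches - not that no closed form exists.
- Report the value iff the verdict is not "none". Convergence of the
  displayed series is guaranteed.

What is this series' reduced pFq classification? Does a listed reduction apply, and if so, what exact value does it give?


The series (x = -1) is 1F1: upper {-2}, lower {6/5}, prefactor -1/2. Verdict: terminating. With -2 upstairs the series is a 3-term polynomial sum; evaluated term by term. Hence: -67/44.

Key observation: x = (-1) and factor the ratio over Q (C = -1/2, x = -1): negated roots = parameters.
Adjacent-term ratio: r(k) = (-1) * (k-2) / [(k+6/5) (k+1)] - rational in k, leading ratio (-1); with t_0 = -1/2, classification follows.


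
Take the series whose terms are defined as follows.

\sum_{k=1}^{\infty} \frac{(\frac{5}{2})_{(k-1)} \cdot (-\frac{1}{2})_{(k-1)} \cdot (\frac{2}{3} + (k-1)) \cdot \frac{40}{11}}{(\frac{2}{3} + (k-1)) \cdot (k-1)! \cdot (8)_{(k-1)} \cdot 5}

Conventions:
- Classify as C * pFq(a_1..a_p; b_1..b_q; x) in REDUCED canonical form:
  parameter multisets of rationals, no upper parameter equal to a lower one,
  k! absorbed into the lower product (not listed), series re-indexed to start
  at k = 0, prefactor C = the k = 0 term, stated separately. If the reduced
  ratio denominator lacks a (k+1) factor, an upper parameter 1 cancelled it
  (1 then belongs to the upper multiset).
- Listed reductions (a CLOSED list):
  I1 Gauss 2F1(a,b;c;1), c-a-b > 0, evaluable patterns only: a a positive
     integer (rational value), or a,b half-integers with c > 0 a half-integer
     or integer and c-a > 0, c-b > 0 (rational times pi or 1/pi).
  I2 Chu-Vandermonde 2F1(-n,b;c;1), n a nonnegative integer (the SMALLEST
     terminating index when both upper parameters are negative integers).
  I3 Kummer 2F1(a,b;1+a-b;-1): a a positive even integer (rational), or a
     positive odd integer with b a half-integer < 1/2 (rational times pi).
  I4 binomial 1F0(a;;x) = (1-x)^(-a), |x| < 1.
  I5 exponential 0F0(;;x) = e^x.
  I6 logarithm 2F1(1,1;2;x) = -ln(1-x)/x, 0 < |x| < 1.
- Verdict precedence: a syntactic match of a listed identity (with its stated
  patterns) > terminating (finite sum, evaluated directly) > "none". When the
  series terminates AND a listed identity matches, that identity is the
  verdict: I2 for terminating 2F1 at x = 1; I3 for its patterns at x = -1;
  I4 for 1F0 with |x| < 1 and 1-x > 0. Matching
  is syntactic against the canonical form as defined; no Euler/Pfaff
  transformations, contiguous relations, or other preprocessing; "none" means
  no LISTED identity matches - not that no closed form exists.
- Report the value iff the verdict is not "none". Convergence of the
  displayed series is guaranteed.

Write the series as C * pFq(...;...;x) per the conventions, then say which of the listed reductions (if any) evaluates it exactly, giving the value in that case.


Canonical form: C = \frac{8}{11} times 2F1 with upper {-\frac{1}{2}, \frac{5}{2}}, lower {8}, x = 1. Verdict at x = 1: the half-integer Gauss pattern (I1) matches (x = 1; upper {-\frac{1}{2}, \frac{5}{2}} half-integers, c = 8 in the evaluable pattern). Sum: \frac{8388608}{4459455} / \pi.

Key step: from the first term \frac{8}{11}: striking the common factor k + 2/3 reduces the term (C = 8/11, x = 1).
Adjacent-term ratio: r(k) = 1 * (k-\frac{1}{2}) (k+\frac{5}{2}) / [(k+8) (k+1)] - rational in k, leading ratio 1; with t_0 = \frac{8}{11}, classification follows.


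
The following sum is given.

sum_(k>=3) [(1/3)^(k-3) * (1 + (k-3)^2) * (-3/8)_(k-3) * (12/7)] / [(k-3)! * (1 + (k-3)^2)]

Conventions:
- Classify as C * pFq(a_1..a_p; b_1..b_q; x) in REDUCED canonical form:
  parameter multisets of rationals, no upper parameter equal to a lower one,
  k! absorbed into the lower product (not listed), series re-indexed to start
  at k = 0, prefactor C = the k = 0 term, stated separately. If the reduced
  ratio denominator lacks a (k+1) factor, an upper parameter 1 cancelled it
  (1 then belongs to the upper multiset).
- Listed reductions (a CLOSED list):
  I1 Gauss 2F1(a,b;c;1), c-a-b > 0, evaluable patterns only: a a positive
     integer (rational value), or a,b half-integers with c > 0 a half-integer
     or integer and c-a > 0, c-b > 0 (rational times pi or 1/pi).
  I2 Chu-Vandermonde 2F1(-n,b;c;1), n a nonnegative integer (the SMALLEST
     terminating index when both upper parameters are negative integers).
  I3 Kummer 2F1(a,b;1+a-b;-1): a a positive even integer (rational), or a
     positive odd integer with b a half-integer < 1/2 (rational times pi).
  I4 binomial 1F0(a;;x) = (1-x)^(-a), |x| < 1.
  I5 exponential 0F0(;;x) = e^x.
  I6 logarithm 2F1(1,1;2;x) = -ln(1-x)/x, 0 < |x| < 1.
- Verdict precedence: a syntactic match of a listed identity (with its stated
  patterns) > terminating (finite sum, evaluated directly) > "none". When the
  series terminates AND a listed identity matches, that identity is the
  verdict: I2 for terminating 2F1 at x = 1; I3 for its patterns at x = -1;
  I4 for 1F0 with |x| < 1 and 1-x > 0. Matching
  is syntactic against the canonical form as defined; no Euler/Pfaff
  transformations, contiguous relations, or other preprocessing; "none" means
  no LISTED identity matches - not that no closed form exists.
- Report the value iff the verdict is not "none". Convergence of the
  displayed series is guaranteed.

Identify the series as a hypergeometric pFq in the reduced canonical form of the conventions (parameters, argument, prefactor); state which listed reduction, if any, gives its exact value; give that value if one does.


x = 1/3 here; the reduced form reads 1F0, upper {-3/8}, lower {-}, C = 12/7. Verdict: the I4 binomial reduction fires (the 1F0 binomial series: exponent 3/8, x = 1/3). Its exact value is (12/7) * (2/3)^(3/8).

The tell: x = (1/3) and striking the common factor k^2 + 1 reduces the term (C = 12/7).
Consecutive-term ratio: r(k) = (1/3) * (k-3/8) / [(k+1)] - rational; roots negated = parameters, x = (1/3), C = 12/7.


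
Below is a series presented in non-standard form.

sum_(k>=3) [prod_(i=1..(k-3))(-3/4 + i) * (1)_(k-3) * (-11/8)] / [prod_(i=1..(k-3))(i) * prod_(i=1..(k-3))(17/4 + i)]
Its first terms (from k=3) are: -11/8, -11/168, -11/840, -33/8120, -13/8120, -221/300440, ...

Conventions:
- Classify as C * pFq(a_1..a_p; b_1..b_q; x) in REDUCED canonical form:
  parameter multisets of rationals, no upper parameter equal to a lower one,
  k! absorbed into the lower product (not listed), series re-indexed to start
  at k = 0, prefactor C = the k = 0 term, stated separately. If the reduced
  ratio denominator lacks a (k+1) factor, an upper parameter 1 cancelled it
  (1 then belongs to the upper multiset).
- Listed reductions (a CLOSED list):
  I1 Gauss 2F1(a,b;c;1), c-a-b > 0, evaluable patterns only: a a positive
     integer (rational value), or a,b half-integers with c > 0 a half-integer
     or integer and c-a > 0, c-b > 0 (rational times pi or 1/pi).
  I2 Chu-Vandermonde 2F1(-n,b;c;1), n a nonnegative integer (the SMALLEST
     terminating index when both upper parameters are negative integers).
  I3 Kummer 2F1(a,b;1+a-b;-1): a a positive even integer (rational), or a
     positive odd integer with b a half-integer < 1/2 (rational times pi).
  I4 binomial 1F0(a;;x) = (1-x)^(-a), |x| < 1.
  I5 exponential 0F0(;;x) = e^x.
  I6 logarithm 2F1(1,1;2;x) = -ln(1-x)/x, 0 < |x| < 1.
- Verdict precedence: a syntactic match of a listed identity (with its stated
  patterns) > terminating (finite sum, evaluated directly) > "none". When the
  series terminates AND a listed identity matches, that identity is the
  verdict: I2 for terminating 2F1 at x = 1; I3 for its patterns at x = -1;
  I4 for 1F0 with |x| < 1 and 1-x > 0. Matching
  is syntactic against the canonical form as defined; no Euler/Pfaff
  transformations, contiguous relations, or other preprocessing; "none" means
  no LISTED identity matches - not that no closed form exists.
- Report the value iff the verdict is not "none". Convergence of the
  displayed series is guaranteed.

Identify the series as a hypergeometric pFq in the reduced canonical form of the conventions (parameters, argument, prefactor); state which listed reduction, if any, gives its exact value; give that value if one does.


The tell: t_0 = -11/8 here, and the lower running product (C = -11/8, x = 1) is a rising factorial.
Term ratio: r(k) = 1 * (k+1/4) (k+1) / [(k+21/4) (k+1)] - rational in k. x = 1; t_0 = -11/8; negate the roots.

Classification (C = -11/8): 2F1 with upper {1/4, 1}, lower {21/4}, argument x = 1. Verdict (x = 1): the Gauss summation I1 applies (x = 1: the Gamma ratio telescopes since c-a-b = 4 > 0 and a = 1 in Z>0). Exact value: -187/128.


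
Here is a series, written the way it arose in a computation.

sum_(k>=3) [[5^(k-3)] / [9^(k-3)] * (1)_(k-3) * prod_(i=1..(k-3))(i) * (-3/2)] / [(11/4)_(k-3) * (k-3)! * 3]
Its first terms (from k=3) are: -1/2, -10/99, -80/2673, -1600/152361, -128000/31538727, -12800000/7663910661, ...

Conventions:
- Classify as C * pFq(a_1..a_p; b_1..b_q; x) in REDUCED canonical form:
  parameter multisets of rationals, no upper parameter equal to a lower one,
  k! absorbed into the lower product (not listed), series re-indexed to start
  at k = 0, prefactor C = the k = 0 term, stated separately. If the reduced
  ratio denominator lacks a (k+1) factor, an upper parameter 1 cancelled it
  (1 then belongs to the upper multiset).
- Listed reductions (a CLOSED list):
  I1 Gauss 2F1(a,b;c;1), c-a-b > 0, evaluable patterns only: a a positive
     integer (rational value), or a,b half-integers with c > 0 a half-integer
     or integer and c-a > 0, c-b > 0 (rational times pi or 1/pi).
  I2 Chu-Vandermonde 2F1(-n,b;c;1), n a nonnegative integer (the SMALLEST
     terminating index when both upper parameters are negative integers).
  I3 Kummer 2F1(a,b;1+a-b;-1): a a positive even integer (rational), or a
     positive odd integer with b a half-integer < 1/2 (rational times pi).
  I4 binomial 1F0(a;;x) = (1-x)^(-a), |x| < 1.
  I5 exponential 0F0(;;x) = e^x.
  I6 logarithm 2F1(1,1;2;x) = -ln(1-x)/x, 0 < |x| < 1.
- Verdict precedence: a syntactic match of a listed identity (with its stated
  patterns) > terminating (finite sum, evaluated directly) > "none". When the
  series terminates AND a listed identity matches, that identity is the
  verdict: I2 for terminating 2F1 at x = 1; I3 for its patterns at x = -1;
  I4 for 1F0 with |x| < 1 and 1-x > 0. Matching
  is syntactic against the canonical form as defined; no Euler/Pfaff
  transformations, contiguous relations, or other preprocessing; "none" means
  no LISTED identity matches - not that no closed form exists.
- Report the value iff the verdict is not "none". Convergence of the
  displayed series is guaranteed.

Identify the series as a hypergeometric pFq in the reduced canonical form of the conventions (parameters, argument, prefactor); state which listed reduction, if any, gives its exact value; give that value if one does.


The series (x = 5/9) is 2F1: upper {1, 1}, lower {11/4}, prefactor -1/2. Verdict: none here - no I1-I6 shape fits x = 5/9 with lower {11/4}.

Key observation: x = (5/9) and the constant factors (C = -1/2) combine into one prefactor.
Step ratio: r(k) = (5/9) * (k+1) (k+1) / [(k+11/4) (k+1)] - poly over poly, x = (5/9) from leading terms; C = -1/2 at k = 0.


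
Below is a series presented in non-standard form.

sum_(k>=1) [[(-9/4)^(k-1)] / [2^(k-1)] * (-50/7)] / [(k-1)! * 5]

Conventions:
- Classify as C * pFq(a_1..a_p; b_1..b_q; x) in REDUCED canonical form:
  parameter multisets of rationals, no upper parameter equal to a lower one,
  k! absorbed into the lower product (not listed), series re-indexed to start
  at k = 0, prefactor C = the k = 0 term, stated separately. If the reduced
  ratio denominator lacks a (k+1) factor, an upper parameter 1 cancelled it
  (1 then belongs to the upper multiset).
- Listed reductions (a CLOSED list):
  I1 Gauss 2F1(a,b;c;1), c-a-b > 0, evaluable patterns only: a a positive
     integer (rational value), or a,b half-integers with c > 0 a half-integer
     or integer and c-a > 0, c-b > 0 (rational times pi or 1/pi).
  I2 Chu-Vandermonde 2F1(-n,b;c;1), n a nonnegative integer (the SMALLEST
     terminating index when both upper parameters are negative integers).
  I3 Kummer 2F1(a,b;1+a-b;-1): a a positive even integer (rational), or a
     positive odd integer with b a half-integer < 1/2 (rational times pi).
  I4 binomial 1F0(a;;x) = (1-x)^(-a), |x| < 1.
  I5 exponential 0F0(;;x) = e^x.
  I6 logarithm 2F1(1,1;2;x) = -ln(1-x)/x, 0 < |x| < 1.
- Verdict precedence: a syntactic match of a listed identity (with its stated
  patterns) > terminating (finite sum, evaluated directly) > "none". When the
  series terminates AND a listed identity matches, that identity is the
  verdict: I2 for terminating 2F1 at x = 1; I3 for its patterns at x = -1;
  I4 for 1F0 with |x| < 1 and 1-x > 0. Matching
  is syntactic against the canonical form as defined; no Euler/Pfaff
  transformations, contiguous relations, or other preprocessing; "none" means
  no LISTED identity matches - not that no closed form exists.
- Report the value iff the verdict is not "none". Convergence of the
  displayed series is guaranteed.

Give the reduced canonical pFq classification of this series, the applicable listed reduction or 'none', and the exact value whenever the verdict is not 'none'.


x = -9/8 here; the reduced form reads 0F0, upper {-}, lower {-}, C = -10/7. Verdict: the I5 exponential reduction matches (the 0F0 exponential series at x = -9/8). Exact value: (-10/7) * e^(-9/8).

Key step: t_0 being -10/7, the two k-th powers (prefactor -10/7) combine into one argument.
Term ratio: r(k) = (-9/8) * 1 / [(k+1)] - rational in k. x = (-9/8); t_0 = -10/7; negate the roots.


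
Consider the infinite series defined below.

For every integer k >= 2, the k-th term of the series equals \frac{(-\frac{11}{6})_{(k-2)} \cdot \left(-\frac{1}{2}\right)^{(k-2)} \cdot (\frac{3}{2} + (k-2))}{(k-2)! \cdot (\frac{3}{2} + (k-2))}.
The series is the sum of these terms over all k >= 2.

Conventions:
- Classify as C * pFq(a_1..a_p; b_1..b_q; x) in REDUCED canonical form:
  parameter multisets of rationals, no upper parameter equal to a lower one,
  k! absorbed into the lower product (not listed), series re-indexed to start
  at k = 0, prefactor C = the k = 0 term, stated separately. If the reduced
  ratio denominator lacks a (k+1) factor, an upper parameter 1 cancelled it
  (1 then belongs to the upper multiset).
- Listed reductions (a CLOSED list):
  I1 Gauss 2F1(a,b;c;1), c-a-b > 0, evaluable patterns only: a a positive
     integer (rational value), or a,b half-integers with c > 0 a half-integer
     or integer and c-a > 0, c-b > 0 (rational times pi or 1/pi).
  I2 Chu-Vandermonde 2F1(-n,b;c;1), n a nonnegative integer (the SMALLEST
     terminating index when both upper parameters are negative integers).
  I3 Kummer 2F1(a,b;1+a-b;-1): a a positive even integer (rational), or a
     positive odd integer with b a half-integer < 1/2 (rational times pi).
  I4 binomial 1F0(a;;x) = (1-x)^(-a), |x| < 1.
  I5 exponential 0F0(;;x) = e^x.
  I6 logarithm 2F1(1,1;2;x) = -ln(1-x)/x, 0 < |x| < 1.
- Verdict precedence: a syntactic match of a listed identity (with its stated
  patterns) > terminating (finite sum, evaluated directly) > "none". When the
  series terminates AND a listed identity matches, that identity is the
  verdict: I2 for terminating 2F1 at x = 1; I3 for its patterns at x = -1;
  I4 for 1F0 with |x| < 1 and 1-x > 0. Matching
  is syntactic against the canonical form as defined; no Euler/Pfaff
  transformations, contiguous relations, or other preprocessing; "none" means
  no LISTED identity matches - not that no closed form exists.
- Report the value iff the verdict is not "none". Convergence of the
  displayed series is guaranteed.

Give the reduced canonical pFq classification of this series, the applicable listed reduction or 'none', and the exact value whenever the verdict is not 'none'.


Reduced: x = -\frac{1}{2}, 1F0, upper = {-\frac{11}{6}}, lower = {-}, C = 1. Verdict at x = -\frac{1}{2}: the binomial series (I4) matches (the 1F0 binomial series: exponent 11/6, x = -\frac{1}{2}). Its exact value is \left(\frac{3}{2}\right)^{\frac{11}{6}}.

The tell: from the first term 1: the factor k + 3/2 cancels (top and bottom), leaving C = 1, x = -1/2.
Term ratio: r(k) = -\frac{1}{2} * (k-\frac{11}{6}) / [(k+1)] - rational in k. x = -\frac{1}{2}; t_0 = 1; negate the roots.


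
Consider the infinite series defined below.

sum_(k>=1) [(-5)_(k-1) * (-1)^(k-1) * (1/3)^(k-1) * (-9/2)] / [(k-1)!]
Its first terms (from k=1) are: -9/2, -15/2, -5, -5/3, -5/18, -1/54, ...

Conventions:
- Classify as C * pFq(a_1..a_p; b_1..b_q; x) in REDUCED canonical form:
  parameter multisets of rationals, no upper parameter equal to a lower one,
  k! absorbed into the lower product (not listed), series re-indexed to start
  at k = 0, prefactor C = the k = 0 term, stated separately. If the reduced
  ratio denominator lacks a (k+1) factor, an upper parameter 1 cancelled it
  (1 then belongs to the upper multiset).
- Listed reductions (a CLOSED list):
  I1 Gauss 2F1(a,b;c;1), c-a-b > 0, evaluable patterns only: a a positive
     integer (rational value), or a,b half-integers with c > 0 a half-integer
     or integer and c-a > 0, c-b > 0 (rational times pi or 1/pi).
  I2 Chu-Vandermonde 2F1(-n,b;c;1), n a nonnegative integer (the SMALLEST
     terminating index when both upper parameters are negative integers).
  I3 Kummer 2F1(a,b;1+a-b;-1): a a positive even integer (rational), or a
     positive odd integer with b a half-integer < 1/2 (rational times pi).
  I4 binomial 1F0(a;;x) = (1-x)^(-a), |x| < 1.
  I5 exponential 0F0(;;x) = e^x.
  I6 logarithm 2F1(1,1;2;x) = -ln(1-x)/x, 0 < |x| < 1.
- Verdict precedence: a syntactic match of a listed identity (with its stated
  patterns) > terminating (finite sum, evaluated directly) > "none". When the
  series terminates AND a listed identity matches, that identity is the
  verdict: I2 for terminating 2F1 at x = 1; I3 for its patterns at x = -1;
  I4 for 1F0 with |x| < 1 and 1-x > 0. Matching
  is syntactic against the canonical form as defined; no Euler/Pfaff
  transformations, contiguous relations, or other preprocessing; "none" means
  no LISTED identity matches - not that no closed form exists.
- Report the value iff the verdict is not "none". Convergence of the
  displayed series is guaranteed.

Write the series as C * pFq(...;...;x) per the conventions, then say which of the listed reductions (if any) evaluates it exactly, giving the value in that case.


Reduced: x = -1/3, 1F0, upper = {-5}, lower = {-}, C = -9/2. Verdict at x = -1/3: binomial (I4) matches (the 1F0 binomial series: exponent 5, x = -1/3). Exact value: -512/27.

The tell: t_0 being -9/2, the (-1)^k factor (prefactor -9/2) folds into the argument's sign.
Ratio: r(k) = (-1/3) * (k-5) / [(k+1)] - rational; roots negated = parameters, x = (-1/3), C = -9/2.


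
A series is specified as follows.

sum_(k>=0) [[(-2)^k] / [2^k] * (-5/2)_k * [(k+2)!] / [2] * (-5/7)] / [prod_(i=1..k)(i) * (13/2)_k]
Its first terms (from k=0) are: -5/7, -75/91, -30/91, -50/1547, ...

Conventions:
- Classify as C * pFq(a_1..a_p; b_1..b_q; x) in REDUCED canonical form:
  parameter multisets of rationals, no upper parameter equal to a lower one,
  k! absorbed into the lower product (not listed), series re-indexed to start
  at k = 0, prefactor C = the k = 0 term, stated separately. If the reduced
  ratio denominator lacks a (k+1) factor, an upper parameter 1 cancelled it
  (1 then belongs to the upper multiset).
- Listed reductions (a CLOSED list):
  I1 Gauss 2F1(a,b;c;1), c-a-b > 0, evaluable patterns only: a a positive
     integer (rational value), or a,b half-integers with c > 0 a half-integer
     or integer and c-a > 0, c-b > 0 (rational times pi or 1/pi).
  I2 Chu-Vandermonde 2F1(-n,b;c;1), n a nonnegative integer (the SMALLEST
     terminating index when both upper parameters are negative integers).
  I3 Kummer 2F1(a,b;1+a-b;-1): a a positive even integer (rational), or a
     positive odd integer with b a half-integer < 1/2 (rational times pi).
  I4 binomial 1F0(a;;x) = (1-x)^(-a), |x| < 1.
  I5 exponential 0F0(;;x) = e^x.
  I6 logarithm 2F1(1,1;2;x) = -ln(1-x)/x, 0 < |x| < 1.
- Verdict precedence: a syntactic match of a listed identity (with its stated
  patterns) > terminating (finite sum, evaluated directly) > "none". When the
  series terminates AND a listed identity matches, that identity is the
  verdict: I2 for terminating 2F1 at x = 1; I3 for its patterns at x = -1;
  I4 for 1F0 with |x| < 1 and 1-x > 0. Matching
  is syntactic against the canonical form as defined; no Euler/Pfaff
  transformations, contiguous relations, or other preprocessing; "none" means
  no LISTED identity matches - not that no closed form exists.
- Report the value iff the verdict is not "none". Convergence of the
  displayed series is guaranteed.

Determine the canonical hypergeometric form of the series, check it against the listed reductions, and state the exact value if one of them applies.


At argument -1: a 2F1 with upper {-5/2, 3}, lower {13/2}, scaled by C = -5/7. Verdict (x = -1): the Kummer evaluation I3 applies (x = -1; c = 13/2 equals 1+a-b for upper {-5/2, 3}: listed pattern). Value: (-2475/4096) * pi.

Structural cue: x = (-1) and the factorial ratio (C = -5/7) (k+a-1)!/(a-1)! is a rising factorial (a)_k.
Step ratio: r(k) = (-1) * (k-5/2) (k+3) / [(k+13/2) (k+1)] - rational; roots negated = parameters, x = (-1), C = -5/7.
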